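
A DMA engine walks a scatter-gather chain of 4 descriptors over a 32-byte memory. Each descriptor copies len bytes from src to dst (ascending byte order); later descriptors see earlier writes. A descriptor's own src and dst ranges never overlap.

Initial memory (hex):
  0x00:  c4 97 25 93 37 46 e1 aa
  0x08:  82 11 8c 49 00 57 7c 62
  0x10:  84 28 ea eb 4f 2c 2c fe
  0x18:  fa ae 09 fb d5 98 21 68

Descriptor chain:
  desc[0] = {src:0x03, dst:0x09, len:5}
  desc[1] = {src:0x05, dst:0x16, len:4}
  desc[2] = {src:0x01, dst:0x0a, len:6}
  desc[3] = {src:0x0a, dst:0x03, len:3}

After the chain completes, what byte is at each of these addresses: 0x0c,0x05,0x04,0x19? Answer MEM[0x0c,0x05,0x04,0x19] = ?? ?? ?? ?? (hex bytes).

MEM[0x0c,0x05,0x04,0x19] = 93 93 25 82

[0] 0x03->0x09 len=5 : 93 37 46 e1 aa
[1] 0x05->0x16 len=4 : 46 e1 aa 82
[2] 0x01->0x0a len=6 : 97 25 93 37 46 e1
[3] 0x0a->0x03 len=3 : 97 25 93
query mem[0x0c]=0x93, mem[0x05]=0x93, mem[0x04]=0x25, mem[0x19]=0x82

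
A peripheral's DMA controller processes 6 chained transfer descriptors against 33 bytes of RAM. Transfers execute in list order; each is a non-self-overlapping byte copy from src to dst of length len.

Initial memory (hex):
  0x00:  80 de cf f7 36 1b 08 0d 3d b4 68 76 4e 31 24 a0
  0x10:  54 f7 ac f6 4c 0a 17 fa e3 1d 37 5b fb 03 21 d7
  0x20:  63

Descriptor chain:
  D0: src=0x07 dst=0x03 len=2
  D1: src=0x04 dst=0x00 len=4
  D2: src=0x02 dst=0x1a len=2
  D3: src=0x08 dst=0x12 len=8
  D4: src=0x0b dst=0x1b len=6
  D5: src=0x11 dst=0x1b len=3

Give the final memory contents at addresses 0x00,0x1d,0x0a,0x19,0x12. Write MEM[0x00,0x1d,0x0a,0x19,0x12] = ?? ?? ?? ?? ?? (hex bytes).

#0 dst[0x03+2] := {0x0d,0x3d}
#1 dst[0x00+4] := {0x3d,0x1b,0x08,0x0d}
#2 dst[0x1a+2] := {0x08,0x0d}
#3 dst[0x12+8] := {0x3d,0xb4,0x68,0x76,0x4e,0x31,0x24,0xa0}
#4 dst[0x1b+6] := {0x76,0x4e,0x31,0x24,0xa0,0x54}
#5 dst[0x1b+3] := {0xf7,0x3d,0xb4}
query mem[0x00]=0x3d, mem[0x1d]=0xb4, mem[0x0a]=0x68, mem[0x19]=0xa0, mem[0x12]=0x3d

MEM[0x00,0x1d,0x0a,0x19,0x12] = 3d b4 68 a0 3d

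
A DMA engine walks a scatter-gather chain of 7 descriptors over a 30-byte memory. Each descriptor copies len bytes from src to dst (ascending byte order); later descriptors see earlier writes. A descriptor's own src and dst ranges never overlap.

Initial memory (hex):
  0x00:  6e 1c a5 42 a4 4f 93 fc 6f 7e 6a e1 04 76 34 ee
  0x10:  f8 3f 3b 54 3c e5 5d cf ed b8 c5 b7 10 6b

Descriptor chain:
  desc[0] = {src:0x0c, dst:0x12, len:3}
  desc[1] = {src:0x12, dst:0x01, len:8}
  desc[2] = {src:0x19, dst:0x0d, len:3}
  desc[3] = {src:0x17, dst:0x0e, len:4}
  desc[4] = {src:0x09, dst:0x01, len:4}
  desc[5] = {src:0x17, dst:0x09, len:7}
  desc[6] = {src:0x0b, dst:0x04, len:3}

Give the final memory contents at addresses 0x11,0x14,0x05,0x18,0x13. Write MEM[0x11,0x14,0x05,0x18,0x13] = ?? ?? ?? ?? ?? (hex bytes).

[0] 0x0c->0x12 len=3 : 04 76 34
[1] 0x12->0x01 len=8 : 04 76 34 e5 5d cf ed b8
[2] 0x19->0x0d len=3 : b8 c5 b7
[3] 0x17->0x0e len=4 : cf ed b8 c5
[4] 0x09->0x01 len=4 : 7e 6a e1 04
[5] 0x17->0x09 len=7 : cf ed b8 c5 b7 10 6b
[6] 0x0b->0x04 len=3 : b8 c5 b7
query mem[0x11]=0xc5, mem[0x14]=0x34, mem[0x05]=0xc5, mem[0x18]=0xed, mem[0x13]=0x76

MEM[0x11,0x14,0x05,0x18,0x13] = c5 34 c5 ed 76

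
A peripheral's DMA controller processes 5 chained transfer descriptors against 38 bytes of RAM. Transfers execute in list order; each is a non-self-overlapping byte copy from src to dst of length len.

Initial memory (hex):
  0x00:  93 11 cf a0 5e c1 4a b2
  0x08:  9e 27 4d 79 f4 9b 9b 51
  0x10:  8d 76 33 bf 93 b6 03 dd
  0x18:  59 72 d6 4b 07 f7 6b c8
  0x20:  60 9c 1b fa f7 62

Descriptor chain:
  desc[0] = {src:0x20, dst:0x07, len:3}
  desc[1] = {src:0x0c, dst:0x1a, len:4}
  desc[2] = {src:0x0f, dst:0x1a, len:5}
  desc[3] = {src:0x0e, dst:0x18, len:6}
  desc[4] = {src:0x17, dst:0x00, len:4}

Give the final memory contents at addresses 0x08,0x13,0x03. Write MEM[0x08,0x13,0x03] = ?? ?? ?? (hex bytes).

MEM[0x08,0x13,0x03] = 9c bf 8d

D0: mem[0x07..0x09] <- [60 9c 1b]
D1: mem[0x1a..0x1d] <- [f4 9b 9b 51]
D2: mem[0x1a..0x1e] <- [51 8d 76 33 bf]
D3: mem[0x18..0x1d] <- [9b 51 8d 76 33 bf]
D4: mem[0x00..0x03] <- [dd 9b 51 8d]
query mem[0x08]=0x9c, mem[0x13]=0xbf, mem[0x03]=0x8d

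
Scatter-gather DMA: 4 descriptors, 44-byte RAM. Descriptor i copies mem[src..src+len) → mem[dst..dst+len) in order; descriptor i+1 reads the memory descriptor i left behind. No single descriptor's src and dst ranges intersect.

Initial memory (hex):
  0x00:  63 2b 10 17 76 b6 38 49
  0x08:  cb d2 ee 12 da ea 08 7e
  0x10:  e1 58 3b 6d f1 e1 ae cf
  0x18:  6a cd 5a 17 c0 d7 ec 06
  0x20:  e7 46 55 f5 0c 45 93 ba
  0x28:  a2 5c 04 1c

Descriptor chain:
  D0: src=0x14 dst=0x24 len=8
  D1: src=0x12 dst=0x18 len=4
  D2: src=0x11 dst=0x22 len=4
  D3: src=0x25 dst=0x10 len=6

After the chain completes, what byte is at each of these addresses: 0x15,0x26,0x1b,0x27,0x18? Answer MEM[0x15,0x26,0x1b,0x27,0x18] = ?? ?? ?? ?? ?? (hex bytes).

MEM[0x15,0x26,0x1b,0x27,0x18] = 5a ae e1 cf 3b

#0 dst[0x24+8] := {0xf1,0xe1,0xae,0xcf,0x6a,0xcd,0x5a,0x17}
#1 dst[0x18+4] := {0x3b,0x6d,0xf1,0xe1}
#2 dst[0x22+4] := {0x58,0x3b,0x6d,0xf1}
#3 dst[0x10+6] := {0xf1,0xae,0xcf,0x6a,0xcd,0x5a}
query mem[0x15]=0x5a, mem[0x26]=0xae, mem[0x1b]=0xe1, mem[0x27]=0xcf, mem[0x18]=0x3b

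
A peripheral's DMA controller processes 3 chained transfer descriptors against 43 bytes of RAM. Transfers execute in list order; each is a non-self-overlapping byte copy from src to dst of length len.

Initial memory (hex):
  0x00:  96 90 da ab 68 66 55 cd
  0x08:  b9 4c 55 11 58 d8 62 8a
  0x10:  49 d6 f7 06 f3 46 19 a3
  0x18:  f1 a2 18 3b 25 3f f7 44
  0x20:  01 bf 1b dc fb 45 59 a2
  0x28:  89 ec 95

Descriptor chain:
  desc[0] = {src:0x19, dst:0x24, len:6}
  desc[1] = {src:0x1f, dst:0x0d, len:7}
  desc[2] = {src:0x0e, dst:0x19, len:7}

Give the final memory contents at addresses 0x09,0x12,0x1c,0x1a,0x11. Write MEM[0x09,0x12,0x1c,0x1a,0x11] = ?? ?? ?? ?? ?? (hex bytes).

  after D0: wrote 6B at 0x24 = a2183b253ff7
  after D1: wrote 7B at 0x0d = 4401bf1bdca218
  after D2: wrote 7B at 0x19 = 01bf1bdca218f3
query mem[0x09]=0x4c, mem[0x12]=0xa2, mem[0x1c]=0xdc, mem[0x1a]=0xbf, mem[0x11]=0xdc

MEM[0x09,0x12,0x1c,0x1a,0x11] = 4c a2 dc bf dc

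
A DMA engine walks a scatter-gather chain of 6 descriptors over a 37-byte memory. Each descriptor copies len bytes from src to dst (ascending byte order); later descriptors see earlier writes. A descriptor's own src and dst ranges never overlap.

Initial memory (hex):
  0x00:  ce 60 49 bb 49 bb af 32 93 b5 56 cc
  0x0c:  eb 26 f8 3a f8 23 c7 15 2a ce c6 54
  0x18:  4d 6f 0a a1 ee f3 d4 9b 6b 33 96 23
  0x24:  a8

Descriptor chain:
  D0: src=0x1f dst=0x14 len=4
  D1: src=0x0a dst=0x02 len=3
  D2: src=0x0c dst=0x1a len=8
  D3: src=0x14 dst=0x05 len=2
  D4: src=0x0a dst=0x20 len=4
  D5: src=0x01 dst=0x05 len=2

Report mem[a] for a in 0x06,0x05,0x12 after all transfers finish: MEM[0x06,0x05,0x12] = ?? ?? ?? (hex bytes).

#0 dst[0x14+4] := {0x9b,0x6b,0x33,0x96}
#1 dst[0x02+3] := {0x56,0xcc,0xeb}
#2 dst[0x1a+8] := {0xeb,0x26,0xf8,0x3a,0xf8,0x23,0xc7,0x15}
#3 dst[0x05+2] := {0x9b,0x6b}
#4 dst[0x20+4] := {0x56,0xcc,0xeb,0x26}
#5 dst[0x05+2] := {0x60,0x56}
query mem[0x06]=0x56, mem[0x05]=0x60, mem[0x12]=0xc7

MEM[0x06,0x05,0x12] = 56 60 c7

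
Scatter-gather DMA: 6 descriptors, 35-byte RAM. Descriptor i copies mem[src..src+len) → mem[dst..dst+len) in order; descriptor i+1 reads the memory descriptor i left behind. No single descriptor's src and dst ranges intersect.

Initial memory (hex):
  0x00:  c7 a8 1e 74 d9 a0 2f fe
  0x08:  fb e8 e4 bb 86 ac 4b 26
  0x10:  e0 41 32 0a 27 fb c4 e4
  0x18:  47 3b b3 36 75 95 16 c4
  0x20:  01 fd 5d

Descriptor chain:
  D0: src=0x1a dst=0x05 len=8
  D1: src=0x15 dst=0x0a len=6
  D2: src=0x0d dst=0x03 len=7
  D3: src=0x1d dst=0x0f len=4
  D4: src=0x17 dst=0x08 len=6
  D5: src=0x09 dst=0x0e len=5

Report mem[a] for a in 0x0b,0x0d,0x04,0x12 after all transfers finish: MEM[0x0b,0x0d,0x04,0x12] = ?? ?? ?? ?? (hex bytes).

D0: mem[0x05..0x0c] <- [b3 36 75 95 16 c4 01 fd]
D1: mem[0x0a..0x0f] <- [fb c4 e4 47 3b b3]
D2: mem[0x03..0x09] <- [47 3b b3 e0 41 32 0a]
D3: mem[0x0f..0x12] <- [95 16 c4 01]
D4: mem[0x08..0x0d] <- [e4 47 3b b3 36 75]
D5: mem[0x0e..0x12] <- [47 3b b3 36 75]
query mem[0x0b]=0xb3, mem[0x0d]=0x75, mem[0x04]=0x3b, mem[0x12]=0x75

MEM[0x0b,0x0d,0x04,0x12] = b3 75 3b 75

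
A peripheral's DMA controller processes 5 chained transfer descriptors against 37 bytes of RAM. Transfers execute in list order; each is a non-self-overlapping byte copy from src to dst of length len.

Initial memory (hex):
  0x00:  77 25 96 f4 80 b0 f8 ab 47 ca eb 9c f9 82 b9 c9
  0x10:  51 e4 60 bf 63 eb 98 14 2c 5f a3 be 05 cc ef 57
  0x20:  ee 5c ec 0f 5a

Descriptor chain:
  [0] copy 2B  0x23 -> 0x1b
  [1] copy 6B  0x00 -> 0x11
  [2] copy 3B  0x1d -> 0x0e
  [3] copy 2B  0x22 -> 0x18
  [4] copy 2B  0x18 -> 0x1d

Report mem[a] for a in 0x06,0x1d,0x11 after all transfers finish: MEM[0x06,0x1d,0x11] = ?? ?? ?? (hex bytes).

MEM[0x06,0x1d,0x11] = f8 ec 77

[0] 0x23->0x1b len=2 : 0f 5a
[1] 0x00->0x11 len=6 : 77 25 96 f4 80 b0
[2] 0x1d->0x0e len=3 : cc ef 57
[3] 0x22->0x18 len=2 : ec 0f
[4] 0x18->0x1d len=2 : ec 0f
query mem[0x06]=0xf8, mem[0x1d]=0xec, mem[0x11]=0x77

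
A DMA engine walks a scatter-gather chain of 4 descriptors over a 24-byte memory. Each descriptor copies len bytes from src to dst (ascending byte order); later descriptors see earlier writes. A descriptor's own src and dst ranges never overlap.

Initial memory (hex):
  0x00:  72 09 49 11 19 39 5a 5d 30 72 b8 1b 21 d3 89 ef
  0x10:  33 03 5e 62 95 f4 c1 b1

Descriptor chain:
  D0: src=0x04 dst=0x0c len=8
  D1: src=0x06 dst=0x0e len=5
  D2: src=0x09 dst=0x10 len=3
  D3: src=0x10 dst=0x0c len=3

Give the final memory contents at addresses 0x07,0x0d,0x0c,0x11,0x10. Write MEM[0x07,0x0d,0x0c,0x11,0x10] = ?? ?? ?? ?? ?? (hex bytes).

MEM[0x07,0x0d,0x0c,0x11,0x10] = 5d b8 72 b8 72

  after D0: wrote 8B at 0x0c = 19395a5d3072b81b
  after D1: wrote 5B at 0x0e = 5a5d3072b8
  after D2: wrote 3B at 0x10 = 72b81b
  after D3: wrote 3B at 0x0c = 72b81b
query mem[0x07]=0x5d, mem[0x0d]=0xb8, mem[0x0c]=0x72, mem[0x11]=0xb8, mem[0x10]=0x72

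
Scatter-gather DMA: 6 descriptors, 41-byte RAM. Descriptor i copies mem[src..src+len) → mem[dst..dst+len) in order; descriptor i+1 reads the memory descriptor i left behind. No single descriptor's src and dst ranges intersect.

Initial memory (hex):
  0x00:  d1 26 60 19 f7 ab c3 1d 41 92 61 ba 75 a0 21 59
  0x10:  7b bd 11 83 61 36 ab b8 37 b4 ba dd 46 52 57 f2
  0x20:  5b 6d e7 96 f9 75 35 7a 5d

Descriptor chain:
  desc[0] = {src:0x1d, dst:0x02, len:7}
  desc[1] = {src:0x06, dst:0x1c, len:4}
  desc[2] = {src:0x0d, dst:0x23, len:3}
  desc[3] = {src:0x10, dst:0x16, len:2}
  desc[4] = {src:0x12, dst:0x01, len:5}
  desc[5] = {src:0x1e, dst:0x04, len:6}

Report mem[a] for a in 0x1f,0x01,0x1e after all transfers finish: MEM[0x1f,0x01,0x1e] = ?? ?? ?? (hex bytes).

MEM[0x1f,0x01,0x1e] = 92 11 96

[0] 0x1d->0x02 len=7 : 52 57 f2 5b 6d e7 96
[1] 0x06->0x1c len=4 : 6d e7 96 92
[2] 0x0d->0x23 len=3 : a0 21 59
[3] 0x10->0x16 len=2 : 7b bd
[4] 0x12->0x01 len=5 : 11 83 61 36 7b
[5] 0x1e->0x04 len=6 : 96 92 5b 6d e7 a0
query mem[0x1f]=0x92, mem[0x01]=0x11, mem[0x1e]=0x96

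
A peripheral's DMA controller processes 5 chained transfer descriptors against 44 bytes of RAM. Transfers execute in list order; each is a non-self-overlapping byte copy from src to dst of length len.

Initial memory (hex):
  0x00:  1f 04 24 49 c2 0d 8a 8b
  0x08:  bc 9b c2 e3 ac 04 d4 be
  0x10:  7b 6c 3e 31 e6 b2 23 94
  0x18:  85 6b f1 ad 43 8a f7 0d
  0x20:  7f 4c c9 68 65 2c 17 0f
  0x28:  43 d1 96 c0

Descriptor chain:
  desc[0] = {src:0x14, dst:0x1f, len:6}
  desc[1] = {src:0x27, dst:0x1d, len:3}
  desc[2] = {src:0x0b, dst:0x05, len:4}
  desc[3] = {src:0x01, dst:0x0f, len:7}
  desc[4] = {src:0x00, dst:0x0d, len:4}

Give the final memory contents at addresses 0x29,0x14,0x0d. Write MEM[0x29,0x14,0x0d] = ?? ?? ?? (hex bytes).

MEM[0x29,0x14,0x0d] = d1 ac 1f

D0: mem[0x1f..0x24] <- [e6 b2 23 94 85 6b]
D1: mem[0x1d..0x1f] <- [0f 43 d1]
D2: mem[0x05..0x08] <- [e3 ac 04 d4]
D3: mem[0x0f..0x15] <- [04 24 49 c2 e3 ac 04]
D4: mem[0x0d..0x10] <- [1f 04 24 49]
query mem[0x29]=0xd1, mem[0x14]=0xac, mem[0x0d]=0x1f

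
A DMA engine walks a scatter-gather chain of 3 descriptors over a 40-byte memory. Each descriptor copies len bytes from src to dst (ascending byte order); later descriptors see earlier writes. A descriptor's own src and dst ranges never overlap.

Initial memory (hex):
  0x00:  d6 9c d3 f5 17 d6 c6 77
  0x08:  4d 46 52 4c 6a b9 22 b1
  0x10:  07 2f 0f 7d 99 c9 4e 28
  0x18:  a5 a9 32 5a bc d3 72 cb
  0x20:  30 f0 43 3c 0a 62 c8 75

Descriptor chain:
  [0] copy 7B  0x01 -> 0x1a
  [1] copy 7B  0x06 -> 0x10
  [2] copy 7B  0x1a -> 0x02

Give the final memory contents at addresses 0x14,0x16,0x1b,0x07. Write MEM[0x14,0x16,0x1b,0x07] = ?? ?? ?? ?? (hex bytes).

MEM[0x14,0x16,0x1b,0x07] = 52 6a d3 c6

D0: mem[0x1a..0x20] <- [9c d3 f5 17 d6 c6 77]
D1: mem[0x10..0x16] <- [c6 77 4d 46 52 4c 6a]
D2: mem[0x02..0x08] <- [9c d3 f5 17 d6 c6 77]
query mem[0x14]=0x52, mem[0x16]=0x6a, mem[0x1b]=0xd3, mem[0x07]=0xc6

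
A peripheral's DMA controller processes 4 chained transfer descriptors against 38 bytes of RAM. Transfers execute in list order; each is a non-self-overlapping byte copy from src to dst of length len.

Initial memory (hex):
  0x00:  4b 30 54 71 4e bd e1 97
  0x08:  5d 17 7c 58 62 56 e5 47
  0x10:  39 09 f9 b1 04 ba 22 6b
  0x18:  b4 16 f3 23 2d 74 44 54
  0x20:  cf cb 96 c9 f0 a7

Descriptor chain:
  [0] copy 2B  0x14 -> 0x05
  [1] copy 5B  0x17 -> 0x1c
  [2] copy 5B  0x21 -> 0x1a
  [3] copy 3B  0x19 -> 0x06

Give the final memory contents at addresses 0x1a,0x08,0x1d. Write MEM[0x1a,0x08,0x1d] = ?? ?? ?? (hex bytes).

MEM[0x1a,0x08,0x1d] = cb 96 f0

#0 dst[0x05+2] := {0x04,0xba}
#1 dst[0x1c+5] := {0x6b,0xb4,0x16,0xf3,0x23}
#2 dst[0x1a+5] := {0xcb,0x96,0xc9,0xf0,0xa7}
#3 dst[0x06+3] := {0x16,0xcb,0x96}
query mem[0x1a]=0xcb, mem[0x08]=0x96, mem[0x1d]=0xf0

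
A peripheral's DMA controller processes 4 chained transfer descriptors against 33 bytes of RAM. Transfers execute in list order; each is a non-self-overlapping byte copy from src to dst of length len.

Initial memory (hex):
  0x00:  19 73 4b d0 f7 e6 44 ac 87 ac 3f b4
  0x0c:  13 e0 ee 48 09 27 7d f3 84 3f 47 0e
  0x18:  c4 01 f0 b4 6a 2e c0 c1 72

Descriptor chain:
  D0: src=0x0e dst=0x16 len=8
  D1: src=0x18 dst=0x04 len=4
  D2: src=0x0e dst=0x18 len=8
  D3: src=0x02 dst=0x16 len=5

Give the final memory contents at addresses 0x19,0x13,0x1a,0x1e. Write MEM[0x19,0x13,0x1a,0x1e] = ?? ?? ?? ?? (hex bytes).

[0] 0x0e->0x16 len=8 : ee 48 09 27 7d f3 84 3f
[1] 0x18->0x04 len=4 : 09 27 7d f3
[2] 0x0e->0x18 len=8 : ee 48 09 27 7d f3 84 3f
[3] 0x02->0x16 len=5 : 4b d0 09 27 7d
query mem[0x19]=0x27, mem[0x13]=0xf3, mem[0x1a]=0x7d, mem[0x1e]=0x84

MEM[0x19,0x13,0x1a,0x1e] = 27 f3 7d 84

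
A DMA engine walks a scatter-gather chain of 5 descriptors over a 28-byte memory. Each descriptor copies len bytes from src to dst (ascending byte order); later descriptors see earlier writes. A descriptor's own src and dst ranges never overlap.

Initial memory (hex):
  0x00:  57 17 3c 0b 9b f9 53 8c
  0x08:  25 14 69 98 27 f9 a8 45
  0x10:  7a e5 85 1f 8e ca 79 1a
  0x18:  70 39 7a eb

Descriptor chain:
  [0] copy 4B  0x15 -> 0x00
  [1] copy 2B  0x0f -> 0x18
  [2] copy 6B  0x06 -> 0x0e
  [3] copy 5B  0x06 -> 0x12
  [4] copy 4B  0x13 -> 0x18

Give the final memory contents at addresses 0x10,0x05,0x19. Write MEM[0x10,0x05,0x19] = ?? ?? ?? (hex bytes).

  after D0: wrote 4B at 0x00 = ca791a70
  after D1: wrote 2B at 0x18 = 457a
  after D2: wrote 6B at 0x0e = 538c25146998
  after D3: wrote 5B at 0x12 = 538c251469
  after D4: wrote 4B at 0x18 = 8c251469
query mem[0x10]=0x25, mem[0x05]=0xf9, mem[0x19]=0x25

MEM[0x10,0x05,0x19] = 25 f9 25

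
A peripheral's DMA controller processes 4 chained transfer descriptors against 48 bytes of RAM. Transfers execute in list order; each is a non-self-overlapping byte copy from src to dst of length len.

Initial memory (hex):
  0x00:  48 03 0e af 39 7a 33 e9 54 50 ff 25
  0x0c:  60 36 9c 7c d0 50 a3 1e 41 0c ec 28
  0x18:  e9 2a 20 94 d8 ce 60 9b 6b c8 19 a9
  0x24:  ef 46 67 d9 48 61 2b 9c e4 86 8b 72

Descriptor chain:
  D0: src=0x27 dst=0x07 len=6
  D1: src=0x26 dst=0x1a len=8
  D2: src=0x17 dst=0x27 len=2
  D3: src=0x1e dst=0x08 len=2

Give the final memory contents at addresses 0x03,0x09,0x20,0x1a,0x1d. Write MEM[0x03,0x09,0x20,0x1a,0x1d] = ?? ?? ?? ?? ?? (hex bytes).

D0: mem[0x07..0x0c] <- [d9 48 61 2b 9c e4]
D1: mem[0x1a..0x21] <- [67 d9 48 61 2b 9c e4 86]
D2: mem[0x27..0x28] <- [28 e9]
D3: mem[0x08..0x09] <- [2b 9c]
query mem[0x03]=0xaf, mem[0x09]=0x9c, mem[0x20]=0xe4, mem[0x1a]=0x67, mem[0x1d]=0x61

MEM[0x03,0x09,0x20,0x1a,0x1d] = af 9c e4 67 61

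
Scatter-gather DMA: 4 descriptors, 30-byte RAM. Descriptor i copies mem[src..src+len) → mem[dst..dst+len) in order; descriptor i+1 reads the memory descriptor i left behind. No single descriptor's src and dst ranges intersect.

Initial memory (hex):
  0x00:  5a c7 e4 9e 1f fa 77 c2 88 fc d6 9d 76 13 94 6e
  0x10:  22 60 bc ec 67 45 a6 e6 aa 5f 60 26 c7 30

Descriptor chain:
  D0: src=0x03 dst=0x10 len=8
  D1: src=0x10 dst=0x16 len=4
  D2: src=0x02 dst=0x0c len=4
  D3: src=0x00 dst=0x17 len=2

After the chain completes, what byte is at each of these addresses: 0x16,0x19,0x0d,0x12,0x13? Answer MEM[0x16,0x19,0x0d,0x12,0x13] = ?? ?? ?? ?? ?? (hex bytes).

MEM[0x16,0x19,0x0d,0x12,0x13] = 9e 77 9e fa 77

D0: mem[0x10..0x17] <- [9e 1f fa 77 c2 88 fc d6]
D1: mem[0x16..0x19] <- [9e 1f fa 77]
D2: mem[0x0c..0x0f] <- [e4 9e 1f fa]
D3: mem[0x17..0x18] <- [5a c7]
query mem[0x16]=0x9e, mem[0x19]=0x77, mem[0x0d]=0x9e, mem[0x12]=0xfa, mem[0x13]=0x77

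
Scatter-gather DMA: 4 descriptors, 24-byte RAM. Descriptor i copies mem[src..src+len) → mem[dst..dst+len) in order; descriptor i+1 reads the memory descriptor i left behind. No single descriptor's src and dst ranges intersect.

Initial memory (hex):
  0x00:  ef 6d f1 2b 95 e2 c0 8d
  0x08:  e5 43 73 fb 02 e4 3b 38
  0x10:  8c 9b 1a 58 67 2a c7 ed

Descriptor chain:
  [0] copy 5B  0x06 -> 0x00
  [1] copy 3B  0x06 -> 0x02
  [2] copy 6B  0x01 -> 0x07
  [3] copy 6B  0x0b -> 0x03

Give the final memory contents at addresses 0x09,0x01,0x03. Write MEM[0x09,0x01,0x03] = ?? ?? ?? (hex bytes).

[0] 0x06->0x00 len=5 : c0 8d e5 43 73
[1] 0x06->0x02 len=3 : c0 8d e5
[2] 0x01->0x07 len=6 : 8d c0 8d e5 e2 c0
[3] 0x0b->0x03 len=6 : e2 c0 e4 3b 38 8c
query mem[0x09]=0x8d, mem[0x01]=0x8d, mem[0x03]=0xe2

MEM[0x09,0x01,0x03] = 8d 8d e2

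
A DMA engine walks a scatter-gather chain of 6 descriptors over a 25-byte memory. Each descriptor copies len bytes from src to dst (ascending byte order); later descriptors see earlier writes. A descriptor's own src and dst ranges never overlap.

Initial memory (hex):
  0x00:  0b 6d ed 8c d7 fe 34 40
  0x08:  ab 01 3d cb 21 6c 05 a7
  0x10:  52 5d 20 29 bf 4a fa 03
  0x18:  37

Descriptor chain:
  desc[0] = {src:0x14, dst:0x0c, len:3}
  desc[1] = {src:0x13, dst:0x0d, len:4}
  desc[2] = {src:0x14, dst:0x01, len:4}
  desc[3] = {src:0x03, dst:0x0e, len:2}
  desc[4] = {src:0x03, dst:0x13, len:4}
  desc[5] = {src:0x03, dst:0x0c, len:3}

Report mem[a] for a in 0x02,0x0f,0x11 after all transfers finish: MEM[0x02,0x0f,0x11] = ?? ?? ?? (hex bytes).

[0] 0x14->0x0c len=3 : bf 4a fa
[1] 0x13->0x0d len=4 : 29 bf 4a fa
[2] 0x14->0x01 len=4 : bf 4a fa 03
[3] 0x03->0x0e len=2 : fa 03
[4] 0x03->0x13 len=4 : fa 03 fe 34
[5] 0x03->0x0c len=3 : fa 03 fe
query mem[0x02]=0x4a, mem[0x0f]=0x03, mem[0x11]=0x5d

MEM[0x02,0x0f,0x11] = 4a 03 5d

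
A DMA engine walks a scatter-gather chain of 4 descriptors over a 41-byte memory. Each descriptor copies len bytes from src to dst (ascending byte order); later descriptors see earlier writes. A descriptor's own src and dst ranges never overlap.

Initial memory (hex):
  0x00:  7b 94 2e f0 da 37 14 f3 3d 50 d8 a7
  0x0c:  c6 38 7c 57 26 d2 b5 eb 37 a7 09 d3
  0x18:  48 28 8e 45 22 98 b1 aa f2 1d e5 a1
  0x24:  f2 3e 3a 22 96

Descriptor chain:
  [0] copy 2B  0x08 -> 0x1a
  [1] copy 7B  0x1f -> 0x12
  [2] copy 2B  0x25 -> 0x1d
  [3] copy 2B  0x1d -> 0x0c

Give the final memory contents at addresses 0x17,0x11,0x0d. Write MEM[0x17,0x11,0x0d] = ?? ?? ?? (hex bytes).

MEM[0x17,0x11,0x0d] = f2 d2 3a

  after D0: wrote 2B at 0x1a = 3d50
  after D1: wrote 7B at 0x12 = aaf21de5a1f23e
  after D2: wrote 2B at 0x1d = 3e3a
  after D3: wrote 2B at 0x0c = 3e3a
query mem[0x17]=0xf2, mem[0x11]=0xd2, mem[0x0d]=0x3a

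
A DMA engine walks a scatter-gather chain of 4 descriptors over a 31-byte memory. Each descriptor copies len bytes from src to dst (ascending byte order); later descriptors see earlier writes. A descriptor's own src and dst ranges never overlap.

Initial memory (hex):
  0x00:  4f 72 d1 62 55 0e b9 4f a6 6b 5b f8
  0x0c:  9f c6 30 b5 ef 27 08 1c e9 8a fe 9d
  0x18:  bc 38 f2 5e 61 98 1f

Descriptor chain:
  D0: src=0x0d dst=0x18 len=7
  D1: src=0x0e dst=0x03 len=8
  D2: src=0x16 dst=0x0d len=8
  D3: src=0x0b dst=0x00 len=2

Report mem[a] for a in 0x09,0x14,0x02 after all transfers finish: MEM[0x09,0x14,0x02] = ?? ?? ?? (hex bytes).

MEM[0x09,0x14,0x02] = e9 08 d1

D0: mem[0x18..0x1e] <- [c6 30 b5 ef 27 08 1c]
D1: mem[0x03..0x0a] <- [30 b5 ef 27 08 1c e9 8a]
D2: mem[0x0d..0x14] <- [fe 9d c6 30 b5 ef 27 08]
D3: mem[0x00..0x01] <- [f8 9f]
query mem[0x09]=0xe9, mem[0x14]=0x08, mem[0x02]=0xd1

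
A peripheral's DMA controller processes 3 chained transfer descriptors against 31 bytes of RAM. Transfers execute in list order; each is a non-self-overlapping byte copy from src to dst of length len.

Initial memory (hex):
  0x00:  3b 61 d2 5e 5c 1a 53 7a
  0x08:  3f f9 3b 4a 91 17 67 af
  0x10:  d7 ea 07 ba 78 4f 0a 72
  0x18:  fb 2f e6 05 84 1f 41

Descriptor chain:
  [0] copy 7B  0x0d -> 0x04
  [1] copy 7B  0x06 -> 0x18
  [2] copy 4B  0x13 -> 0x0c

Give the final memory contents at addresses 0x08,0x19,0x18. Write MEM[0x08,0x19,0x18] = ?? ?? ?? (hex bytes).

  after D0: wrote 7B at 0x04 = 1767afd7ea07ba
  after D1: wrote 7B at 0x18 = afd7ea07ba4a91
  after D2: wrote 4B at 0x0c = ba784f0a
query mem[0x08]=0xea, mem[0x19]=0xd7, mem[0x18]=0xaf

MEM[0x08,0x19,0x18] = ea d7 af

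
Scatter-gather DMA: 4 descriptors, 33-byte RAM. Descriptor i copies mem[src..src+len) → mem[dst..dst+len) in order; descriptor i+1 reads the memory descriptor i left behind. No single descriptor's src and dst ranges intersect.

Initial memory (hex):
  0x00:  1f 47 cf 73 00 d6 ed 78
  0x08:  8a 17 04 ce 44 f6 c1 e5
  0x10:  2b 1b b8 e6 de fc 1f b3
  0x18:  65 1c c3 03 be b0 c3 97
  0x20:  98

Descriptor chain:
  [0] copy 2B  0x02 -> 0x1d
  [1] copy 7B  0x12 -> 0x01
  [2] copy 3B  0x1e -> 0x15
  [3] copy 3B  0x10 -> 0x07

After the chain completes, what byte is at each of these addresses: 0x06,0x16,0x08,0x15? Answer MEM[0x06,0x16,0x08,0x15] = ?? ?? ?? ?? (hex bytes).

[0] 0x02->0x1d len=2 : cf 73
[1] 0x12->0x01 len=7 : b8 e6 de fc 1f b3 65
[2] 0x1e->0x15 len=3 : 73 97 98
[3] 0x10->0x07 len=3 : 2b 1b b8
query mem[0x06]=0xb3, mem[0x16]=0x97, mem[0x08]=0x1b, mem[0x15]=0x73

MEM[0x06,0x16,0x08,0x15] = b3 97 1b 73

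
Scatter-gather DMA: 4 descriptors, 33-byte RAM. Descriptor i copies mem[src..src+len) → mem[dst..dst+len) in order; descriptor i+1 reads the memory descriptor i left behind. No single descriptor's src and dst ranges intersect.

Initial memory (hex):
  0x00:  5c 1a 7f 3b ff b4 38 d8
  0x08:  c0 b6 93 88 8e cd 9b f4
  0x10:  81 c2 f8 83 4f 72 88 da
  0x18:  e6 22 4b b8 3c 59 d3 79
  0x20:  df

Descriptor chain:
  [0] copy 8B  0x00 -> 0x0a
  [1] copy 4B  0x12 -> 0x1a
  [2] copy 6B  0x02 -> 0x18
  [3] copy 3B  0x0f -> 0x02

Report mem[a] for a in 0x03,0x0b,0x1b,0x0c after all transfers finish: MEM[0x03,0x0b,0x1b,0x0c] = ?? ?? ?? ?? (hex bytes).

#0 dst[0x0a+8] := {0x5c,0x1a,0x7f,0x3b,0xff,0xb4,0x38,0xd8}
#1 dst[0x1a+4] := {0xf8,0x83,0x4f,0x72}
#2 dst[0x18+6] := {0x7f,0x3b,0xff,0xb4,0x38,0xd8}
#3 dst[0x02+3] := {0xb4,0x38,0xd8}
query mem[0x03]=0x38, mem[0x0b]=0x1a, mem[0x1b]=0xb4, mem[0x0c]=0x7f

MEM[0x03,0x0b,0x1b,0x0c] = 38 1a b4 7f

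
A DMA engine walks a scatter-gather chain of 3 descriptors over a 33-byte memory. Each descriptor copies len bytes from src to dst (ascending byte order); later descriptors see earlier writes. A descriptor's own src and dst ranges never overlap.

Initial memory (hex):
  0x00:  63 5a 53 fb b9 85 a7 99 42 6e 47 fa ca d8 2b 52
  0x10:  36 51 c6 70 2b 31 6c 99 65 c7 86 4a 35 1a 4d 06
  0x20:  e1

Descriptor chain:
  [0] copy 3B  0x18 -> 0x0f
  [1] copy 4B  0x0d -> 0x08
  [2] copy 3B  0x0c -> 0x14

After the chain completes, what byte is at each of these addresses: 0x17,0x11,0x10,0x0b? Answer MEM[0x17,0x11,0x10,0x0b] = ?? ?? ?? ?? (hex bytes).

D0: mem[0x0f..0x11] <- [65 c7 86]
D1: mem[0x08..0x0b] <- [d8 2b 65 c7]
D2: mem[0x14..0x16] <- [ca d8 2b]
query mem[0x17]=0x99, mem[0x11]=0x86, mem[0x10]=0xc7, mem[0x0b]=0xc7

MEM[0x17,0x11,0x10,0x0b] = 99 86 c7 c7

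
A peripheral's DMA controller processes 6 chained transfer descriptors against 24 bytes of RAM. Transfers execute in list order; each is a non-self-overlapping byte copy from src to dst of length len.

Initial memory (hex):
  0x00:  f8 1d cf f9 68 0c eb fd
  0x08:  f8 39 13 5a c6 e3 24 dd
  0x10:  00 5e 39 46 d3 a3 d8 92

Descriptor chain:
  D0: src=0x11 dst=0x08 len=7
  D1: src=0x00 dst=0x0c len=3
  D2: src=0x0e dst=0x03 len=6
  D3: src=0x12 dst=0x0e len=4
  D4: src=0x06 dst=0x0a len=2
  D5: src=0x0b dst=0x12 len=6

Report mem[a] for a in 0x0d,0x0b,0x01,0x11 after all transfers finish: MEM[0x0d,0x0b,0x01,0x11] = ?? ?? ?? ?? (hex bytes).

[0] 0x11->0x08 len=7 : 5e 39 46 d3 a3 d8 92
[1] 0x00->0x0c len=3 : f8 1d cf
[2] 0x0e->0x03 len=6 : cf dd 00 5e 39 46
[3] 0x12->0x0e len=4 : 39 46 d3 a3
[4] 0x06->0x0a len=2 : 5e 39
[5] 0x0b->0x12 len=6 : 39 f8 1d 39 46 d3
query mem[0x0d]=0x1d, mem[0x0b]=0x39, mem[0x01]=0x1d, mem[0x11]=0xa3

MEM[0x0d,0x0b,0x01,0x11] = 1d 39 1d a3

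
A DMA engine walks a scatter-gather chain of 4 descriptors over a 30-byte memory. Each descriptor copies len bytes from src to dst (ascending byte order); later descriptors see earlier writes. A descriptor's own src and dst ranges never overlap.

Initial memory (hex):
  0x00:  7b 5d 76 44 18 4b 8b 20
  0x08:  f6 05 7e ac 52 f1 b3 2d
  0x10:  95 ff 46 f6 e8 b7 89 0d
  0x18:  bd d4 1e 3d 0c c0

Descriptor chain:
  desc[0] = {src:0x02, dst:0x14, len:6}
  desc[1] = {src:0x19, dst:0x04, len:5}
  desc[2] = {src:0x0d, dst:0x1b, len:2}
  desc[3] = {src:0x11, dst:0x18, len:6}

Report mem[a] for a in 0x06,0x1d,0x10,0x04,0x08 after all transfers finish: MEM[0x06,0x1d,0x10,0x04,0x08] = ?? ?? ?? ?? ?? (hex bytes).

MEM[0x06,0x1d,0x10,0x04,0x08] = 3d 18 95 20 c0

#0 dst[0x14+6] := {0x76,0x44,0x18,0x4b,0x8b,0x20}
#1 dst[0x04+5] := {0x20,0x1e,0x3d,0x0c,0xc0}
#2 dst[0x1b+2] := {0xf1,0xb3}
#3 dst[0x18+6] := {0xff,0x46,0xf6,0x76,0x44,0x18}
query mem[0x06]=0x3d, mem[0x1d]=0x18, mem[0x10]=0x95, mem[0x04]=0x20, mem[0x08]=0xc0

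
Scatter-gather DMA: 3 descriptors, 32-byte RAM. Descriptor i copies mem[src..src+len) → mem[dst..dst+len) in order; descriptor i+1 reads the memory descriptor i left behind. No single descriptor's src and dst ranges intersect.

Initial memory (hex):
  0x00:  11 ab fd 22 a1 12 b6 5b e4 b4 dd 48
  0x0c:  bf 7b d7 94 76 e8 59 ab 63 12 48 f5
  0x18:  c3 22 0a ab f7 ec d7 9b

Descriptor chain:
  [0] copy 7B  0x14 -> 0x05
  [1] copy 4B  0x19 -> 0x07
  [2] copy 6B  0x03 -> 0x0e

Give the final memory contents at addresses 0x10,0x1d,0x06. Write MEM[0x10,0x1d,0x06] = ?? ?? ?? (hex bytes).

MEM[0x10,0x1d,0x06] = 63 ec 12

#0 dst[0x05+7] := {0x63,0x12,0x48,0xf5,0xc3,0x22,0x0a}
#1 dst[0x07+4] := {0x22,0x0a,0xab,0xf7}
#2 dst[0x0e+6] := {0x22,0xa1,0x63,0x12,0x22,0x0a}
query mem[0x10]=0x63, mem[0x1d]=0xec, mem[0x06]=0x12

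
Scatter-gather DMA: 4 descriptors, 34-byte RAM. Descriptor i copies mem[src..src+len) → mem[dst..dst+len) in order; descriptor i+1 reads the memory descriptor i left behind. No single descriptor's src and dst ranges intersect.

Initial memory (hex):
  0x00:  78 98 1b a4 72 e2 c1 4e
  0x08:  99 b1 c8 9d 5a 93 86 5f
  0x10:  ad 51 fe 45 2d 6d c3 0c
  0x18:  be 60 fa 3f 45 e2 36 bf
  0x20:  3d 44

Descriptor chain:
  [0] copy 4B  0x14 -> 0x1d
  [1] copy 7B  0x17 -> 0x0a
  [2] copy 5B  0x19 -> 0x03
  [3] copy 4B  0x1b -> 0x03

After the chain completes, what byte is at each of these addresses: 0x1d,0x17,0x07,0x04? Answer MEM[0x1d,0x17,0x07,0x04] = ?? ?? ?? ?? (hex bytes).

MEM[0x1d,0x17,0x07,0x04] = 2d 0c 2d 45

#0 dst[0x1d+4] := {0x2d,0x6d,0xc3,0x0c}
#1 dst[0x0a+7] := {0x0c,0xbe,0x60,0xfa,0x3f,0x45,0x2d}
#2 dst[0x03+5] := {0x60,0xfa,0x3f,0x45,0x2d}
#3 dst[0x03+4] := {0x3f,0x45,0x2d,0x6d}
query mem[0x1d]=0x2d, mem[0x17]=0x0c, mem[0x07]=0x2d, mem[0x04]=0x45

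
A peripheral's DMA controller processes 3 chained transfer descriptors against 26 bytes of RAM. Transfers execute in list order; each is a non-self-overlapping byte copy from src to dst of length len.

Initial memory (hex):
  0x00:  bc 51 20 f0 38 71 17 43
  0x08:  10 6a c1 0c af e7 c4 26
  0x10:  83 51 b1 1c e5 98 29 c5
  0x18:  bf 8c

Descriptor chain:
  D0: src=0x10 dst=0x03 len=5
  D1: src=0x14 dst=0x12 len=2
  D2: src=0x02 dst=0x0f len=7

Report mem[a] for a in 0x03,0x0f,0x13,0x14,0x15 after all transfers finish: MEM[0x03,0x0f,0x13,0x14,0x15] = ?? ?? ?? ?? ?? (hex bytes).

MEM[0x03,0x0f,0x13,0x14,0x15] = 83 20 1c e5 10

  after D0: wrote 5B at 0x03 = 8351b11ce5
  after D1: wrote 2B at 0x12 = e598
  after D2: wrote 7B at 0x0f = 208351b11ce510
query mem[0x03]=0x83, mem[0x0f]=0x20, mem[0x13]=0x1c, mem[0x14]=0xe5, mem[0x15]=0x10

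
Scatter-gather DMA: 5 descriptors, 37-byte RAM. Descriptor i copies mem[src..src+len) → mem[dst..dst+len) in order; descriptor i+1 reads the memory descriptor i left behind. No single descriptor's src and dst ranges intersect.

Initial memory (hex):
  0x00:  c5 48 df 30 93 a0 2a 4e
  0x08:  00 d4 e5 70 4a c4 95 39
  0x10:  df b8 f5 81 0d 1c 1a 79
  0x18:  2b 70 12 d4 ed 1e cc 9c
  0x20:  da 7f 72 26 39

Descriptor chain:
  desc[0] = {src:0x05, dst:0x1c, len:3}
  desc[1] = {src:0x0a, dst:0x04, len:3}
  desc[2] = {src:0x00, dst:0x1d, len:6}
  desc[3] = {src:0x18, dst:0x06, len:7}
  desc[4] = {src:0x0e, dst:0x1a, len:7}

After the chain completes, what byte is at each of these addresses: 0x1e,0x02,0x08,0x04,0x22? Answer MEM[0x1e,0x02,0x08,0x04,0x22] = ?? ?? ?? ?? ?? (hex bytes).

MEM[0x1e,0x02,0x08,0x04,0x22] = f5 df 12 e5 70

[0] 0x05->0x1c len=3 : a0 2a 4e
[1] 0x0a->0x04 len=3 : e5 70 4a
[2] 0x00->0x1d len=6 : c5 48 df 30 e5 70
[3] 0x18->0x06 len=7 : 2b 70 12 d4 a0 c5 48
[4] 0x0e->0x1a len=7 : 95 39 df b8 f5 81 0d
query mem[0x1e]=0xf5, mem[0x02]=0xdf, mem[0x08]=0x12, mem[0x04]=0xe5, mem[0x22]=0x70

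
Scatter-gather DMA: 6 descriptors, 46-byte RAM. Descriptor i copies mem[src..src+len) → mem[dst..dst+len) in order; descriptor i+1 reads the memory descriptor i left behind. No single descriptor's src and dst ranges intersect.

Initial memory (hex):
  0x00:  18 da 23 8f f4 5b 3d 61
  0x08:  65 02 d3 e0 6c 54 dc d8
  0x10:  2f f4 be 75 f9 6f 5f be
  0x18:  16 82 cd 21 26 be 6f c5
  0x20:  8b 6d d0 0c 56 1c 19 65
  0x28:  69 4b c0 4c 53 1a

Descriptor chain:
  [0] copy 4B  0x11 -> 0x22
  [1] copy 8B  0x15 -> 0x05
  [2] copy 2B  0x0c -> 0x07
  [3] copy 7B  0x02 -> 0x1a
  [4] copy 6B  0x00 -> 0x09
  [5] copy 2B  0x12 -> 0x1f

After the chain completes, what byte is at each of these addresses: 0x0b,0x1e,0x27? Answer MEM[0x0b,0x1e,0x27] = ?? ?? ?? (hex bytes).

[0] 0x11->0x22 len=4 : f4 be 75 f9
[1] 0x15->0x05 len=8 : 6f 5f be 16 82 cd 21 26
[2] 0x0c->0x07 len=2 : 26 54
[3] 0x02->0x1a len=7 : 23 8f f4 6f 5f 26 54
[4] 0x00->0x09 len=6 : 18 da 23 8f f4 6f
[5] 0x12->0x1f len=2 : be 75
query mem[0x0b]=0x23, mem[0x1e]=0x5f, mem[0x27]=0x65

MEM[0x0b,0x1e,0x27] = 23 5f 65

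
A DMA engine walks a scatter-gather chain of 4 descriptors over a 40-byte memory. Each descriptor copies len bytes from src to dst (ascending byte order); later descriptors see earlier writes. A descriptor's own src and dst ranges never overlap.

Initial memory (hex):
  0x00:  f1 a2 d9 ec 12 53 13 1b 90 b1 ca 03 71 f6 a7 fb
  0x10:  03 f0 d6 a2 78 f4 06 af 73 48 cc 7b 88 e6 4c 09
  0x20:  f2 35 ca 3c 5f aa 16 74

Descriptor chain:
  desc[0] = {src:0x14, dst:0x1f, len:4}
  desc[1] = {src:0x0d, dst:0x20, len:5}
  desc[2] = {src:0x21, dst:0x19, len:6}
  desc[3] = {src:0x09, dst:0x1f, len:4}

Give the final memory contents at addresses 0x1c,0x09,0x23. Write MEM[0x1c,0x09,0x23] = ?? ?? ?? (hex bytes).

#0 dst[0x1f+4] := {0x78,0xf4,0x06,0xaf}
#1 dst[0x20+5] := {0xf6,0xa7,0xfb,0x03,0xf0}
#2 dst[0x19+6] := {0xa7,0xfb,0x03,0xf0,0xaa,0x16}
#3 dst[0x1f+4] := {0xb1,0xca,0x03,0x71}
query mem[0x1c]=0xf0, mem[0x09]=0xb1, mem[0x23]=0x03

MEM[0x1c,0x09,0x23] = f0 b1 03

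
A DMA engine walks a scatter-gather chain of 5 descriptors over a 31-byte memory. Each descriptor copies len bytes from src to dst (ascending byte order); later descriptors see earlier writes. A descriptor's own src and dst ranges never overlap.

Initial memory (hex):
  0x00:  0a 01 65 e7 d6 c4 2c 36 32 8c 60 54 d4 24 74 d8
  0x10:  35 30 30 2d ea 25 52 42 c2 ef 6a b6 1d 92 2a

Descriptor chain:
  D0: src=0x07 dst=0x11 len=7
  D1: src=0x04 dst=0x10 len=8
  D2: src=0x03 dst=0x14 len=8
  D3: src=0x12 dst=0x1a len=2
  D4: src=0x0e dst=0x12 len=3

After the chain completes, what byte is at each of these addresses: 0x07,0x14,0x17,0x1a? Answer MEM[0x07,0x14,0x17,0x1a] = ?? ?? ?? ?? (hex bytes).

MEM[0x07,0x14,0x17,0x1a] = 36 d6 2c 2c

  after D0: wrote 7B at 0x11 = 36328c6054d424
  after D1: wrote 8B at 0x10 = d6c42c36328c6054
  after D2: wrote 8B at 0x14 = e7d6c42c36328c60
  after D3: wrote 2B at 0x1a = 2c36
  after D4: wrote 3B at 0x12 = 74d8d6
query mem[0x07]=0x36, mem[0x14]=0xd6, mem[0x17]=0x2c, mem[0x1a]=0x2c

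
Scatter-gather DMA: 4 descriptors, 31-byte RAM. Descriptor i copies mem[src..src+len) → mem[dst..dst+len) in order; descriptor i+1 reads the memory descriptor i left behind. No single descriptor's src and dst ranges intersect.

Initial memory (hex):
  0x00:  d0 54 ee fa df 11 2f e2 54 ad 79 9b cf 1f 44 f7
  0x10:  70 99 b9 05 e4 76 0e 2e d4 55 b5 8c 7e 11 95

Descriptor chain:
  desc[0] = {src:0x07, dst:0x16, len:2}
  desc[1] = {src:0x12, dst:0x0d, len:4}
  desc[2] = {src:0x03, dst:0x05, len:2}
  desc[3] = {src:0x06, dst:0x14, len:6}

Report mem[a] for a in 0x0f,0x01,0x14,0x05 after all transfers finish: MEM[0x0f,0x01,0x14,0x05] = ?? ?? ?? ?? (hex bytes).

MEM[0x0f,0x01,0x14,0x05] = e4 54 df fa

[0] 0x07->0x16 len=2 : e2 54
[1] 0x12->0x0d len=4 : b9 05 e4 76
[2] 0x03->0x05 len=2 : fa df
[3] 0x06->0x14 len=6 : df e2 54 ad 79 9b
query mem[0x0f]=0xe4, mem[0x01]=0x54, mem[0x14]=0xdf, mem[0x05]=0xfa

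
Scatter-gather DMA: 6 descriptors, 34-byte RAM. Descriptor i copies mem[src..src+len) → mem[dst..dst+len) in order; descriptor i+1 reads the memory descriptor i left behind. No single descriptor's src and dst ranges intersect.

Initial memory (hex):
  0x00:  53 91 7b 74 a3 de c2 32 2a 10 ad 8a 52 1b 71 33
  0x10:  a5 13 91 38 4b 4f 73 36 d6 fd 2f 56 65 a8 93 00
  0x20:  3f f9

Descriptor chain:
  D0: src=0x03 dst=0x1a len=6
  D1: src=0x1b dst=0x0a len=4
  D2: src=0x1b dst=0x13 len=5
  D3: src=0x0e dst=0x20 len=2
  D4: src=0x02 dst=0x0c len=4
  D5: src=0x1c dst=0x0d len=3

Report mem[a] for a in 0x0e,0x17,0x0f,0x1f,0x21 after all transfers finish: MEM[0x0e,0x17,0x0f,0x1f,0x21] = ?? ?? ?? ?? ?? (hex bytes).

[0] 0x03->0x1a len=6 : 74 a3 de c2 32 2a
[1] 0x1b->0x0a len=4 : a3 de c2 32
[2] 0x1b->0x13 len=5 : a3 de c2 32 2a
[3] 0x0e->0x20 len=2 : 71 33
[4] 0x02->0x0c len=4 : 7b 74 a3 de
[5] 0x1c->0x0d len=3 : de c2 32
query mem[0x0e]=0xc2, mem[0x17]=0x2a, mem[0x0f]=0x32, mem[0x1f]=0x2a, mem[0x21]=0x33

MEM[0x0e,0x17,0x0f,0x1f,0x21] = c2 2a 32 2a 33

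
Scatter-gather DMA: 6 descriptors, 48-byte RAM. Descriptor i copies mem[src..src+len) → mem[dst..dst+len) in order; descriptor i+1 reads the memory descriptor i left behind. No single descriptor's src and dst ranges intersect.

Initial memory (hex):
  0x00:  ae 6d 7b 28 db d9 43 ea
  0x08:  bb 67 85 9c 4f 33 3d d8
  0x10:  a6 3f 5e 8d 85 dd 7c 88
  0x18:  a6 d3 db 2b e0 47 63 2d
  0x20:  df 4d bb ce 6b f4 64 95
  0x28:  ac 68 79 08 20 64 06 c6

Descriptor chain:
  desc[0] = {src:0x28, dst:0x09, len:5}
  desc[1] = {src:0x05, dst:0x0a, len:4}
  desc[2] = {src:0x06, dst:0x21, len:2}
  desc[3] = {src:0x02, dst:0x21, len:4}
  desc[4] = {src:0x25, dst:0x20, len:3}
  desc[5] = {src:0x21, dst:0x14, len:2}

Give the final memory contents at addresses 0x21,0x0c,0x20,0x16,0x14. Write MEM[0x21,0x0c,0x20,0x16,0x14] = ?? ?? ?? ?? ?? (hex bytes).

D0: mem[0x09..0x0d] <- [ac 68 79 08 20]
D1: mem[0x0a..0x0d] <- [d9 43 ea bb]
D2: mem[0x21..0x22] <- [43 ea]
D3: mem[0x21..0x24] <- [7b 28 db d9]
D4: mem[0x20..0x22] <- [f4 64 95]
D5: mem[0x14..0x15] <- [64 95]
query mem[0x21]=0x64, mem[0x0c]=0xea, mem[0x20]=0xf4, mem[0x16]=0x7c, mem[0x14]=0x64

MEM[0x21,0x0c,0x20,0x16,0x14] = 64 ea f4 7c 64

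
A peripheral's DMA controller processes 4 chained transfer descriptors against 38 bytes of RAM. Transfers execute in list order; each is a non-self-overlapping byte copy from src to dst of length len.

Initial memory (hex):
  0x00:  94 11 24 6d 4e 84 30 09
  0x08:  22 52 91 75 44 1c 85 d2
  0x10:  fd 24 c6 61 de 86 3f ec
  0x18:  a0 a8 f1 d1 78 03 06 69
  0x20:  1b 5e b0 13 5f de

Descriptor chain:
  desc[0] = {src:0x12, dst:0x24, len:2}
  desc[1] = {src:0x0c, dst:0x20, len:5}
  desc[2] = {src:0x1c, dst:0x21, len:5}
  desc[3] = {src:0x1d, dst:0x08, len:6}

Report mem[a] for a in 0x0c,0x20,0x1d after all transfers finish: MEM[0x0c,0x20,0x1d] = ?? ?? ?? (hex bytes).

  after D0: wrote 2B at 0x24 = c661
  after D1: wrote 5B at 0x20 = 441c85d2fd
  after D2: wrote 5B at 0x21 = 7803066944
  after D3: wrote 6B at 0x08 = 030669447803
query mem[0x0c]=0x78, mem[0x20]=0x44, mem[0x1d]=0x03

MEM[0x0c,0x20,0x1d] = 78 44 03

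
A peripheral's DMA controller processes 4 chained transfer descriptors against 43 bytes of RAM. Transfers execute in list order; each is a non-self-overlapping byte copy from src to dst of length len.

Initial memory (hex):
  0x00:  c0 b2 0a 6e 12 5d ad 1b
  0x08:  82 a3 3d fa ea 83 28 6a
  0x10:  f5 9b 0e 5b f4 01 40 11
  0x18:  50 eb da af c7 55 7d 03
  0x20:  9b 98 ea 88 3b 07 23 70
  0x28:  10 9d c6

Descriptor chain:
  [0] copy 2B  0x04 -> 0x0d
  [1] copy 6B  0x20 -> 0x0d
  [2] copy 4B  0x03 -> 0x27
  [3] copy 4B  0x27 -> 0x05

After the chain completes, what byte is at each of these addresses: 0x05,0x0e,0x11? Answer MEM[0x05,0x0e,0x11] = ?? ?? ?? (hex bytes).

MEM[0x05,0x0e,0x11] = 6e 98 3b

#0 dst[0x0d+2] := {0x12,0x5d}
#1 dst[0x0d+6] := {0x9b,0x98,0xea,0x88,0x3b,0x07}
#2 dst[0x27+4] := {0x6e,0x12,0x5d,0xad}
#3 dst[0x05+4] := {0x6e,0x12,0x5d,0xad}
query mem[0x05]=0x6e, mem[0x0e]=0x98, mem[0x11]=0x3b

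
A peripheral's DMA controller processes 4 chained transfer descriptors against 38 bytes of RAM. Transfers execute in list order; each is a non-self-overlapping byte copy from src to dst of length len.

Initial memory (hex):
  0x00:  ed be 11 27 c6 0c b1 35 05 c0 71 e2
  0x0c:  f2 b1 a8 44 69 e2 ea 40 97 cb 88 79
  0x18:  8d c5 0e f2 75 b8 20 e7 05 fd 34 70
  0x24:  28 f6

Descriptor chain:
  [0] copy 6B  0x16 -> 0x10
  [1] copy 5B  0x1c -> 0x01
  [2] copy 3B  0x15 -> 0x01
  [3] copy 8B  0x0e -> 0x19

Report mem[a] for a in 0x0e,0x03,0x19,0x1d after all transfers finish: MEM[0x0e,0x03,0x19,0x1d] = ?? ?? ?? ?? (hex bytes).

#0 dst[0x10+6] := {0x88,0x79,0x8d,0xc5,0x0e,0xf2}
#1 dst[0x01+5] := {0x75,0xb8,0x20,0xe7,0x05}
#2 dst[0x01+3] := {0xf2,0x88,0x79}
#3 dst[0x19+8] := {0xa8,0x44,0x88,0x79,0x8d,0xc5,0x0e,0xf2}
query mem[0x0e]=0xa8, mem[0x03]=0x79, mem[0x19]=0xa8, mem[0x1d]=0x8d

MEM[0x0e,0x03,0x19,0x1d] = a8 79 a8 8d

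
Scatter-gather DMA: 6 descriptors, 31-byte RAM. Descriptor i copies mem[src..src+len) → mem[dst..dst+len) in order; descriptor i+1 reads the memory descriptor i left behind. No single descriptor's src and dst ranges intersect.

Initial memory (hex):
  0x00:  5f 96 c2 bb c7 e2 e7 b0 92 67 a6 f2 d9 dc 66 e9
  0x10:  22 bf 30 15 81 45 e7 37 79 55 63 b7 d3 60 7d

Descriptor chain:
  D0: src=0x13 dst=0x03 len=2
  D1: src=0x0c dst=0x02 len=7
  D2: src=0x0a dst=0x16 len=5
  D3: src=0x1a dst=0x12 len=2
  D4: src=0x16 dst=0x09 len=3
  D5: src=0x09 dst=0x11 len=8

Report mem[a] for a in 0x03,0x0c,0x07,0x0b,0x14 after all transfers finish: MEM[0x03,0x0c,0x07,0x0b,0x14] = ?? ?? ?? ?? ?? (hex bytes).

D0: mem[0x03..0x04] <- [15 81]
D1: mem[0x02..0x08] <- [d9 dc 66 e9 22 bf 30]
D2: mem[0x16..0x1a] <- [a6 f2 d9 dc 66]
D3: mem[0x12..0x13] <- [66 b7]
D4: mem[0x09..0x0b] <- [a6 f2 d9]
D5: mem[0x11..0x18] <- [a6 f2 d9 d9 dc 66 e9 22]
query mem[0x03]=0xdc, mem[0x0c]=0xd9, mem[0x07]=0xbf, mem[0x0b]=0xd9, mem[0x14]=0xd9

MEM[0x03,0x0c,0x07,0x0b,0x14] = dc d9 bf d9 d9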